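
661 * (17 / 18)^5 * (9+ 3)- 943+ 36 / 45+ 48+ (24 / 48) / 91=362963525191 / 71646120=5066.06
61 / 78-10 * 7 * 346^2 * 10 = -6536493539 / 78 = -83801199.22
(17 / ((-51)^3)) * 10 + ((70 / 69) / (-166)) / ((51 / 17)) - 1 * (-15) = 223389470 / 14895927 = 15.00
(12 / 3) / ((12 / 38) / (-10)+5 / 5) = 95 / 23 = 4.13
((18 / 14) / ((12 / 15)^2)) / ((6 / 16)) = 75 / 14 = 5.36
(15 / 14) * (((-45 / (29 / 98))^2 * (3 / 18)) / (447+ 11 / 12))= 333396 / 36163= 9.22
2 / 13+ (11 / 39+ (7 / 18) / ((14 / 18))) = 73 / 78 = 0.94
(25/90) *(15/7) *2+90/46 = 1520/483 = 3.15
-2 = -2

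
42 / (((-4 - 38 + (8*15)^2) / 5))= 35 / 2393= 0.01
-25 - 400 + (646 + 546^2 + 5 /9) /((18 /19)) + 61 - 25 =51025379 /162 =314971.48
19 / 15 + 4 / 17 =1.50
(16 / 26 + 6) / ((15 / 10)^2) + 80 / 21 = 5528 / 819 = 6.75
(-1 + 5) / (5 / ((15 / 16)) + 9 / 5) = 60 / 107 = 0.56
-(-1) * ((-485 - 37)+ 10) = -512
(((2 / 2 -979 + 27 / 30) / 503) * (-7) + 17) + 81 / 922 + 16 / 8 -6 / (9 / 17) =74268643 / 3478245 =21.35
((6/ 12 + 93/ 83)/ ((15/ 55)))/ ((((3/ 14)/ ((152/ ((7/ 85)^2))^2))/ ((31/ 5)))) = 22125828072392000/ 256221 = 86354467714.95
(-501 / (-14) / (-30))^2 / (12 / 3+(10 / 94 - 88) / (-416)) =34080358 / 100865275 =0.34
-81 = -81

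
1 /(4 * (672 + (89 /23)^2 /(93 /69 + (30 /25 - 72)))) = 183701 /493629868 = 0.00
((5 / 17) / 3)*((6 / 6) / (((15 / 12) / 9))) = 12 / 17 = 0.71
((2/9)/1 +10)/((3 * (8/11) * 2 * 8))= 253/864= 0.29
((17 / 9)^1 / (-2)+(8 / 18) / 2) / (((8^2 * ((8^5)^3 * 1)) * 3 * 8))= -13 / 972777519512027136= -0.00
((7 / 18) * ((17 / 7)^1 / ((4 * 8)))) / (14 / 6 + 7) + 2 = 2.00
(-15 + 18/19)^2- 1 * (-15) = 76704/361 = 212.48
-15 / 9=-5 / 3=-1.67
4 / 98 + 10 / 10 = 51 / 49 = 1.04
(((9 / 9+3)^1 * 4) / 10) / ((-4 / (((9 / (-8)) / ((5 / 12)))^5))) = 14348907 / 250000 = 57.40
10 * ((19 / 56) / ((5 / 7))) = 19 / 4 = 4.75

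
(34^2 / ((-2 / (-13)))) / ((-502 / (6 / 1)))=-22542 / 251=-89.81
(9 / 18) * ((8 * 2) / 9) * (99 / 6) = 44 / 3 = 14.67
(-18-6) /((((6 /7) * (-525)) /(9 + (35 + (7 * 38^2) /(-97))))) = -4672 /1455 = -3.21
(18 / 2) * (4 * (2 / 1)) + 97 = 169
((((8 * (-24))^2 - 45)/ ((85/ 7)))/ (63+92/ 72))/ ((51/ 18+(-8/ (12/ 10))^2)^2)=1503098856/ 71221547345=0.02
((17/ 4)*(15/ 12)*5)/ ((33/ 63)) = 8925/ 176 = 50.71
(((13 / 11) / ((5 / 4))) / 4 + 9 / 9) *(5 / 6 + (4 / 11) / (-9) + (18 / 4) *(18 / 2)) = 277984 / 5445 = 51.05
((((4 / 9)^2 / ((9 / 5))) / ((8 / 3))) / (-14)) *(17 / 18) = -85 / 30618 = -0.00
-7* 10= -70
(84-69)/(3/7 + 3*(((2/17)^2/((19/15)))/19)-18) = -3651515/4277069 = -0.85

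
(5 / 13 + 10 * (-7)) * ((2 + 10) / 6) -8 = -1914 / 13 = -147.23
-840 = -840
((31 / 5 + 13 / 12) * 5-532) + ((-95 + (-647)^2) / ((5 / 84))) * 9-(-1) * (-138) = 3796720993 / 60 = 63278683.22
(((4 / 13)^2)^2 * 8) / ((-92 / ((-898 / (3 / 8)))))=3678208 / 1970709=1.87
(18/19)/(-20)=-0.05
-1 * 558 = -558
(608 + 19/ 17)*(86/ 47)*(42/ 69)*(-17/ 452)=-3116855/ 122153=-25.52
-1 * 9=-9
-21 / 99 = -7 / 33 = -0.21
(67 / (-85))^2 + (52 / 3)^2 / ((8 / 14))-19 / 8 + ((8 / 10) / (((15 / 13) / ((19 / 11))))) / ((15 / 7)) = 15008843107 / 28611000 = 524.58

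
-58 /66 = -29 /33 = -0.88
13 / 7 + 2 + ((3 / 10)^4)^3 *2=13500003720087 / 3500000000000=3.86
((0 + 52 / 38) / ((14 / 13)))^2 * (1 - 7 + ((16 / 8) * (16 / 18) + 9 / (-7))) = -9910667 / 1114407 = -8.89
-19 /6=-3.17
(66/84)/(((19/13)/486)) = 34749/133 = 261.27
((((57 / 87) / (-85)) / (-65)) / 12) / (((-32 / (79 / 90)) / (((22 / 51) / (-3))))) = 16511 / 423609264000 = 0.00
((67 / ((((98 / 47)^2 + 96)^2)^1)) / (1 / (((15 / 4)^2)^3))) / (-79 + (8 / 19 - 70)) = -23585556888421875 / 189389360303243264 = -0.12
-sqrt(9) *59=-177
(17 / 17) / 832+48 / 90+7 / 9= 49133 / 37440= 1.31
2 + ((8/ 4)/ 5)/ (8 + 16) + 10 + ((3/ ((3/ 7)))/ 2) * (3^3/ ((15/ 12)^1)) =5257/ 60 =87.62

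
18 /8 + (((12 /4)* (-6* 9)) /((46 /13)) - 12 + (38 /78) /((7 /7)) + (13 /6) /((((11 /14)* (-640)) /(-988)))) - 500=-289846899 /526240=-550.79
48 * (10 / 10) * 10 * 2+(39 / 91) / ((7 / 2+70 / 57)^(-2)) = 4200223 / 4332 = 969.58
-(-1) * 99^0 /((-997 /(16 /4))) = -4 /997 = -0.00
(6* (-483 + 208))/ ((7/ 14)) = -3300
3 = 3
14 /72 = 7 /36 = 0.19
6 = 6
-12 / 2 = -6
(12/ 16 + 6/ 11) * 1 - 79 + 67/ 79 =-267153/ 3476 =-76.86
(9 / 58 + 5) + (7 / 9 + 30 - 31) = 2575 / 522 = 4.93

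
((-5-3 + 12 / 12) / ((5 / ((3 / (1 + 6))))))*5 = -3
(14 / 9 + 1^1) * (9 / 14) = 23 / 14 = 1.64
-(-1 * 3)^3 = 27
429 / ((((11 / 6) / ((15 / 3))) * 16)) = 585 / 8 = 73.12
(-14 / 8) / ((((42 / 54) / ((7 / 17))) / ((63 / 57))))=-1.02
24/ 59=0.41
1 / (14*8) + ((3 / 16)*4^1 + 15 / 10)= 253 / 112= 2.26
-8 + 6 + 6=4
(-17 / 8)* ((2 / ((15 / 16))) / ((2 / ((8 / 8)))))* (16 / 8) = -68 / 15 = -4.53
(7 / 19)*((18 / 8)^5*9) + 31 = 4323223 / 19456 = 222.21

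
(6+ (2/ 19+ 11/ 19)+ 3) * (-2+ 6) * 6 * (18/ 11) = 79488/ 209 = 380.33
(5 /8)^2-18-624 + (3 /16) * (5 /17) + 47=-646875 /1088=-594.55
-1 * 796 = -796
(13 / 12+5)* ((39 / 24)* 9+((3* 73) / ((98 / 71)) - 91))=500.59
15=15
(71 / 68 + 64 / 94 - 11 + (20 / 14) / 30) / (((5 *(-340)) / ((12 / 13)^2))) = 142917 / 30901325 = 0.00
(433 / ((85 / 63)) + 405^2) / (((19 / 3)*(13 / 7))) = 293357484 / 20995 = 13972.73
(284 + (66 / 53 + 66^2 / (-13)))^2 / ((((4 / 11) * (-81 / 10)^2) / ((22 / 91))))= 7131882513800 / 283432647771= 25.16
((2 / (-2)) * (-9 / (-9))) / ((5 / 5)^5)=-1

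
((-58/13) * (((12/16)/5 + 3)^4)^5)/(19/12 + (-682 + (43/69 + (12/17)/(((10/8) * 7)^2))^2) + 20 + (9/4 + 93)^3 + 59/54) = -278816470985449176773126014385935097959441719423/5832924910803635740945940480000000000000000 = -47800.46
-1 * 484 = -484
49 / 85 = 0.58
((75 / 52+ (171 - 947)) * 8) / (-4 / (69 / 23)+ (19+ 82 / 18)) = -362493 / 1300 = -278.84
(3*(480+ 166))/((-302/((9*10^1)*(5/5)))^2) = 3924450/22801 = 172.12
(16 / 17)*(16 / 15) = 256 / 255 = 1.00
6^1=6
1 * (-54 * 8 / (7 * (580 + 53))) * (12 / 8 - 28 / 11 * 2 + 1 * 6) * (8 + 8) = -61056 / 16247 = -3.76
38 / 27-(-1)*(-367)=-9871 / 27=-365.59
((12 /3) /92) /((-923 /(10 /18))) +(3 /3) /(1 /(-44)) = -8406689 /191061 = -44.00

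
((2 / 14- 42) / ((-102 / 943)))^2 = 76341137401 / 509796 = 149748.40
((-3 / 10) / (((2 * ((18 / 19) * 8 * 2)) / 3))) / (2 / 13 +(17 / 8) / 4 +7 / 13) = -247 / 10180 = -0.02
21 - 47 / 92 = 1885 / 92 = 20.49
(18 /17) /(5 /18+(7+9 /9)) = 0.13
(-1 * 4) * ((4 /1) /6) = -8 /3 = -2.67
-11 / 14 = -0.79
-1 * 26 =-26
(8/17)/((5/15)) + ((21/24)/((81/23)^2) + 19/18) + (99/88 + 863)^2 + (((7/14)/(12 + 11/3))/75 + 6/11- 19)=68892725673911749/92263406400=746696.10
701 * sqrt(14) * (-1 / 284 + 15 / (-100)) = -76409 * sqrt(14) / 710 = -402.67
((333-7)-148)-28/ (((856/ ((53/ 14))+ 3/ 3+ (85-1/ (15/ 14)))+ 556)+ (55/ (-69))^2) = 194855470918/ 1094892121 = 177.97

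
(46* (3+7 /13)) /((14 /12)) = 12696 /91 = 139.52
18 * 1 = 18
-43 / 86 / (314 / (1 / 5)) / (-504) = 1 / 1582560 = 0.00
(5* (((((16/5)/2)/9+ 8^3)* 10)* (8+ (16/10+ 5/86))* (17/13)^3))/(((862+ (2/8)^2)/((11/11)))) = 174982036864/272728989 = 641.60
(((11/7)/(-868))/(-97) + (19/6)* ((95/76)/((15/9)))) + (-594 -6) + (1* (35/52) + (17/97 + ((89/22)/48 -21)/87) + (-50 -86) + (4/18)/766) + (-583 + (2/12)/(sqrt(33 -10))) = -29566163423563405/22466403287328 + sqrt(23)/138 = -1315.98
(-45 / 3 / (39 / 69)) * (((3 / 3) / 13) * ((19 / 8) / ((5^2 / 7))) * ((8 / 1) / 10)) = -9177 / 8450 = -1.09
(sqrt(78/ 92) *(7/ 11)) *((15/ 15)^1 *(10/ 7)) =5 *sqrt(1794)/ 253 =0.84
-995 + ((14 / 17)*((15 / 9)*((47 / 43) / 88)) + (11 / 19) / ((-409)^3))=-124804565528501057 / 125433873296292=-994.98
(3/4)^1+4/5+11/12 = 37/15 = 2.47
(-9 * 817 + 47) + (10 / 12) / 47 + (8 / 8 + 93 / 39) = -26771323 / 3666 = -7302.60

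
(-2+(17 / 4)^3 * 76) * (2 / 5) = 18663 / 8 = 2332.88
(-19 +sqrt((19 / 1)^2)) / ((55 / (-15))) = 0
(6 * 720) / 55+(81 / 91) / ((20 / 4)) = 394011 / 5005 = 78.72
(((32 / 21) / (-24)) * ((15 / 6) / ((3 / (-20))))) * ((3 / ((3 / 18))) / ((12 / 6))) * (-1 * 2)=-400 / 21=-19.05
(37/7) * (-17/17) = -37/7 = -5.29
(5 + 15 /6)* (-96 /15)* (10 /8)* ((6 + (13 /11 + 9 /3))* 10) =-67200 /11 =-6109.09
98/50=49/25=1.96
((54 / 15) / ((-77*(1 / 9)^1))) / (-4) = 81 / 770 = 0.11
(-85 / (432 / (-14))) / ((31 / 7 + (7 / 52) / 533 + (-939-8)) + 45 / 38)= -548326415 / 187389017514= -0.00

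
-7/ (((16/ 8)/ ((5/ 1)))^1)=-35/ 2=-17.50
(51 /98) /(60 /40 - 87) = -17 /2793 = -0.01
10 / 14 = 5 / 7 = 0.71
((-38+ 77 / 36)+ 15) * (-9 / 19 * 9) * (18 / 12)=20277 / 152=133.40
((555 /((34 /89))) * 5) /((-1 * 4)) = -246975 /136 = -1815.99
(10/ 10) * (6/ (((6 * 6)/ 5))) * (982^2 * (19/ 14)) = 22902695/ 21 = 1090604.52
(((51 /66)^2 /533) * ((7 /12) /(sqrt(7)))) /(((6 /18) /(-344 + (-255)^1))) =-0.44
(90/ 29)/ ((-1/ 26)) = -80.69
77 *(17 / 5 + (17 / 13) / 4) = 74613 / 260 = 286.97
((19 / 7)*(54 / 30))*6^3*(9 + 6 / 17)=5872824 / 595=9870.29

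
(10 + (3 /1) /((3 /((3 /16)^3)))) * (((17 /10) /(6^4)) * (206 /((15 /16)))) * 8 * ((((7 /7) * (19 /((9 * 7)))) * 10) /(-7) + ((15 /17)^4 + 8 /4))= 50.19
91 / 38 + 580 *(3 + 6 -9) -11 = -327 / 38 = -8.61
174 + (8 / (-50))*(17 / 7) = 30382 / 175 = 173.61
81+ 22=103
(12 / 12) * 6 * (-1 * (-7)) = 42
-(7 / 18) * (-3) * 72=84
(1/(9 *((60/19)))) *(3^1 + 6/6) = 19/135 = 0.14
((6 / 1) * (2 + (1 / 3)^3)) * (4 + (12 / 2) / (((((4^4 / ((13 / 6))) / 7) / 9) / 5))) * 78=3660085 / 192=19062.94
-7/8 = -0.88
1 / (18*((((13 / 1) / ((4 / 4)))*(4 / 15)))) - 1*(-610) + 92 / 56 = 1335863 / 2184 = 611.66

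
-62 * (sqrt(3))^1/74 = -31 * sqrt(3)/37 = -1.45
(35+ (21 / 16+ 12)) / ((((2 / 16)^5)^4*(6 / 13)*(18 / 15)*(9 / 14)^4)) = 34771606734632358542049280 / 59049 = 588860213291204906807.05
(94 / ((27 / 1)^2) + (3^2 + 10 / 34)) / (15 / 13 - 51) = -379535 / 2007666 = -0.19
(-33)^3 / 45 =-3993 / 5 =-798.60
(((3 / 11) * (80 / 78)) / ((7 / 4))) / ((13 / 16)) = 2560 / 13013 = 0.20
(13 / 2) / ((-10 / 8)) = -26 / 5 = -5.20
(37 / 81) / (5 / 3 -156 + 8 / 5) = -185 / 61857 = -0.00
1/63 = 0.02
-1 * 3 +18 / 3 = 3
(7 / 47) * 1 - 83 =-3894 / 47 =-82.85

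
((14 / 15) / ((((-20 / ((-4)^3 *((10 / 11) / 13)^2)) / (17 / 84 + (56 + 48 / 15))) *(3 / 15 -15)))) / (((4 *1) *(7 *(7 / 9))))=-99796 / 37074037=-0.00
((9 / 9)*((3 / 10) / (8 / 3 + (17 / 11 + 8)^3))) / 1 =11979 / 34835230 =0.00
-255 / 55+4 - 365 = -4022 / 11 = -365.64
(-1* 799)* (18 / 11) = -14382 / 11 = -1307.45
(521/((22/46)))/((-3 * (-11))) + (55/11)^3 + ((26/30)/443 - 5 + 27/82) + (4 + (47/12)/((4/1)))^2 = 4509964181159/25317768960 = 178.13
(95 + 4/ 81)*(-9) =-7699/ 9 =-855.44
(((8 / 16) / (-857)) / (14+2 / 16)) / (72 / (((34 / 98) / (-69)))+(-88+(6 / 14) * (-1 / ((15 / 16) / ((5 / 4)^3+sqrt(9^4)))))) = 0.00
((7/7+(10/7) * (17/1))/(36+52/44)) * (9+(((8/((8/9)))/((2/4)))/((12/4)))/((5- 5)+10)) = 6.53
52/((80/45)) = 117/4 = 29.25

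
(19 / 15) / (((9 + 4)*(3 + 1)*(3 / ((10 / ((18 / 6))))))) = 19 / 702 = 0.03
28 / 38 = 0.74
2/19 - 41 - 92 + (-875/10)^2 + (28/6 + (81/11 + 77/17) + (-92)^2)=682342919/42636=16003.91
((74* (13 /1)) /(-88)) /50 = -0.22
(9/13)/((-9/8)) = -8/13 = -0.62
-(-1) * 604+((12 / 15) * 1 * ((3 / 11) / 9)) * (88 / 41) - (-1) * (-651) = -28873 / 615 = -46.95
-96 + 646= 550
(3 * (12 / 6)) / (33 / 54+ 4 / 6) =108 / 23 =4.70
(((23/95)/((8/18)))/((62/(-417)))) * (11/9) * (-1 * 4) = 105501/5890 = 17.91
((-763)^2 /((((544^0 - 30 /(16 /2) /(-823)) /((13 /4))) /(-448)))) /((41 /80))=-223233960535040 /135587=-1646425988.74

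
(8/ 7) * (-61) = -488/ 7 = -69.71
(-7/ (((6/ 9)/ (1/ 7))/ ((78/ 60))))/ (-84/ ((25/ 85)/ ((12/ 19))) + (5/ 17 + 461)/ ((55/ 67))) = -3553/ 695224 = -0.01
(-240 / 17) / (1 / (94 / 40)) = -564 / 17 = -33.18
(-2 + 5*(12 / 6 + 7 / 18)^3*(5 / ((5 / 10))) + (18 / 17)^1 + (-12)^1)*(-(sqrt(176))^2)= -1458554020 / 12393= -117691.76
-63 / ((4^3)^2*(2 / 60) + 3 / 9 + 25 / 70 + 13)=-0.42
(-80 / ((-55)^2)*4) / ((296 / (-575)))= 920 / 4477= 0.21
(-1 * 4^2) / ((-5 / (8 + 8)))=256 / 5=51.20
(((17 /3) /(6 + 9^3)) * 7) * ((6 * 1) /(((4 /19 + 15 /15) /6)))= 1292 /805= 1.60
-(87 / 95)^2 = -7569 / 9025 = -0.84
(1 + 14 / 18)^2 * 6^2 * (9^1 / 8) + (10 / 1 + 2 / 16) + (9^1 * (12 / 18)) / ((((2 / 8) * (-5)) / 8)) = 3989 / 40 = 99.72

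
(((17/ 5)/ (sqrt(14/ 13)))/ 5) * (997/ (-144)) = -16949 * sqrt(182)/ 50400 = -4.54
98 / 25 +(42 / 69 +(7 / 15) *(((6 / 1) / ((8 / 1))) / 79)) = 823669 / 181700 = 4.53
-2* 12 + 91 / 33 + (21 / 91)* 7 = -8420 / 429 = -19.63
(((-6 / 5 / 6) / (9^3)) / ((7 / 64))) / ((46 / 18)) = -64 / 65205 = -0.00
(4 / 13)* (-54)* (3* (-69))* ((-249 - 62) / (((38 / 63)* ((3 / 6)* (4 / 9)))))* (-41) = 80814894426 / 247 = 327185807.39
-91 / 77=-13 / 11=-1.18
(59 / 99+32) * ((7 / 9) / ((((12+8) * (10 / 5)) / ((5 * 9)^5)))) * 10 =51460565625 / 44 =1169558309.66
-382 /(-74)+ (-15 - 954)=-35662 /37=-963.84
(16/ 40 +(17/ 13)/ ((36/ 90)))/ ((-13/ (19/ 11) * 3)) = -3021/ 18590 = -0.16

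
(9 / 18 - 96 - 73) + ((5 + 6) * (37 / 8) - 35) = -1221 / 8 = -152.62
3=3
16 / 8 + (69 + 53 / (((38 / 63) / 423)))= 1415095 / 38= 37239.34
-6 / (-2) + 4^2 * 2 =35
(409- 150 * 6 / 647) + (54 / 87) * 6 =7717843 / 18763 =411.33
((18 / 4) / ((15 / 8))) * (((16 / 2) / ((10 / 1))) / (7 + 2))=0.21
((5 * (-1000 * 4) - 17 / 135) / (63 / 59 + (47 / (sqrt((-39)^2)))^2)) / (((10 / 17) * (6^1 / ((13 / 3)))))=-5949733161047 / 610615800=-9743.82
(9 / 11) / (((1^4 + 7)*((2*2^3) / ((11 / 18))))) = 1 / 256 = 0.00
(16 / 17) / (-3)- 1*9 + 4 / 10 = -2273 / 255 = -8.91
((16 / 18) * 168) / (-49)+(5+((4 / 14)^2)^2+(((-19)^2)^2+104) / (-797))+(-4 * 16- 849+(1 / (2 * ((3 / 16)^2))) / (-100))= -462777259429 / 430559325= -1074.83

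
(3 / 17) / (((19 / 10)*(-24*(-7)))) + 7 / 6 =31669 / 27132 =1.17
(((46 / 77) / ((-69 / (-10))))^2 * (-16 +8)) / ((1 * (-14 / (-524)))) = -838400 / 373527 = -2.24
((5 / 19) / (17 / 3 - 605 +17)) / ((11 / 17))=-255 / 365123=-0.00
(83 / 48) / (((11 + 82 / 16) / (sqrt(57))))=83*sqrt(57) / 774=0.81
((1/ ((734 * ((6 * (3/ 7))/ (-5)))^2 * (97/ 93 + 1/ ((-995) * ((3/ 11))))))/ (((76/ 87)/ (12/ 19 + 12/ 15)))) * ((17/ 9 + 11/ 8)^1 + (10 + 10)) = 6240402319375/ 24241640284577664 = 0.00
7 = 7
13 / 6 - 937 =-5609 / 6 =-934.83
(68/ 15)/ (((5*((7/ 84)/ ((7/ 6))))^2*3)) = 13328/ 1125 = 11.85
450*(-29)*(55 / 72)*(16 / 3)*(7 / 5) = -223300 / 3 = -74433.33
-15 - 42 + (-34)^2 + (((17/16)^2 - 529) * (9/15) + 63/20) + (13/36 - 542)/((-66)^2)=785.30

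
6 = 6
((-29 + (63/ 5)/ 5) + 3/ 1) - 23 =-1162/ 25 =-46.48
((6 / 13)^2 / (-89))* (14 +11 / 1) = -900 / 15041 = -0.06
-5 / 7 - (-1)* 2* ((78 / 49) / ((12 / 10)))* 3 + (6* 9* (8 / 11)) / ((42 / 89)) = 90.47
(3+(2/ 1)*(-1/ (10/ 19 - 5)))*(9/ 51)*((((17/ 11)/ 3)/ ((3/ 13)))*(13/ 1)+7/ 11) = 860248/ 47685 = 18.04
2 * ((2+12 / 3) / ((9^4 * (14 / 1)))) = 2 / 15309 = 0.00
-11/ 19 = -0.58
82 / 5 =16.40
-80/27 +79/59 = -2587/1593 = -1.62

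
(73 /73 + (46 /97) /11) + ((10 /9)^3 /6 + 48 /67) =1.99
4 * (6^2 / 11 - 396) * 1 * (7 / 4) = -30240 / 11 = -2749.09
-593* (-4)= 2372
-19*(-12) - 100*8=-572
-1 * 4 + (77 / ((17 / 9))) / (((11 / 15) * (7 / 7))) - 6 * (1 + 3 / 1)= 469 / 17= 27.59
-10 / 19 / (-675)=2 / 2565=0.00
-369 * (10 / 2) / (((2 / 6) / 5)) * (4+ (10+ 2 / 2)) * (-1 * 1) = 415125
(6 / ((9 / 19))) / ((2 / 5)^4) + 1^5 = 11899 / 24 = 495.79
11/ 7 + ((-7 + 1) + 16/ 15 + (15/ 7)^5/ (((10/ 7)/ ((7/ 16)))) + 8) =3041741/ 164640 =18.48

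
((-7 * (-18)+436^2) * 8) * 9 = 13695984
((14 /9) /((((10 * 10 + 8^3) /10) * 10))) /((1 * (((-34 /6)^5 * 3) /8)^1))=-28 /24137569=-0.00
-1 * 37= -37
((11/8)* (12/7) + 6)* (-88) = -5148/7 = -735.43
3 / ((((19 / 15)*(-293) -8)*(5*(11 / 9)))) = -81 / 62557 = -0.00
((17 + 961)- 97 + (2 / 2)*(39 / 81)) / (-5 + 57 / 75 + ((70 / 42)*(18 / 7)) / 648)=-16660000 / 80011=-208.22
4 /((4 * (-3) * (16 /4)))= -1 /12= -0.08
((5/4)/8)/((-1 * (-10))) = 1/64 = 0.02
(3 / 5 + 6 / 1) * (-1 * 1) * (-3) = 99 / 5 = 19.80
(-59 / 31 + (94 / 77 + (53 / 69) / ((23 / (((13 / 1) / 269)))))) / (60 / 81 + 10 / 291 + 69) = -605670240312 / 62072089946867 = -0.01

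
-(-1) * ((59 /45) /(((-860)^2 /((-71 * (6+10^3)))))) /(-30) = 2107067 /499230000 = 0.00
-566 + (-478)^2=227918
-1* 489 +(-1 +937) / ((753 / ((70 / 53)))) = -6483327 / 13303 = -487.36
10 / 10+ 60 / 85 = 29 / 17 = 1.71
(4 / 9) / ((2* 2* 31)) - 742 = -207017 / 279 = -742.00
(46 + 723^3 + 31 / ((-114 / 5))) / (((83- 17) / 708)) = 2541978108893 / 627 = 4054191561.23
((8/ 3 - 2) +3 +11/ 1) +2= 50/ 3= 16.67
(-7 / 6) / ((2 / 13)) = -91 / 12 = -7.58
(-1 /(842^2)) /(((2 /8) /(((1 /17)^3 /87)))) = -1 /75758297871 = -0.00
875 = 875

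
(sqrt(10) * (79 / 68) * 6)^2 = 280845 / 578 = 485.89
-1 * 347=-347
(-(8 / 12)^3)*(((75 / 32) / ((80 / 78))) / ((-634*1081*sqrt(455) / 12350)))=6175*sqrt(455) / 230278944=0.00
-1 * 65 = -65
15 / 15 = 1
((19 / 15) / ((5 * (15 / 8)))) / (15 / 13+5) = 0.02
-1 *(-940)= 940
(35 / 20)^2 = 49 / 16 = 3.06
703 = 703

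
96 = 96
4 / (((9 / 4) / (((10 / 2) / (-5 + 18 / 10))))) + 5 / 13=-280 / 117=-2.39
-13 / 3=-4.33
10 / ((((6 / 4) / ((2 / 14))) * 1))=20 / 21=0.95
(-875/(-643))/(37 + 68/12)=2625/82304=0.03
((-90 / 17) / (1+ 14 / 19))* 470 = -267900 / 187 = -1432.62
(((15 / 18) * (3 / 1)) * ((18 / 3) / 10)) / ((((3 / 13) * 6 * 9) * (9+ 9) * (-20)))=-13 / 38880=-0.00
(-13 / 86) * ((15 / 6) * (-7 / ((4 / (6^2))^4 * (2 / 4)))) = 2985255 / 86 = 34712.27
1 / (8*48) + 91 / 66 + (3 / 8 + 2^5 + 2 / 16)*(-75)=-2436.12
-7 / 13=-0.54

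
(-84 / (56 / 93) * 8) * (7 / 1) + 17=-7795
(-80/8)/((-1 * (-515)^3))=-0.00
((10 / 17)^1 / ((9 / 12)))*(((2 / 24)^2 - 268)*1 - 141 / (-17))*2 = -3178715 / 7803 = -407.37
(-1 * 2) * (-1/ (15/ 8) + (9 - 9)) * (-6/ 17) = -32/ 85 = -0.38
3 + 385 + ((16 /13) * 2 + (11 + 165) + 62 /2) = 7767 /13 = 597.46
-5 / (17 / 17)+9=4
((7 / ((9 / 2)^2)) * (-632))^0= 1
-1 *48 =-48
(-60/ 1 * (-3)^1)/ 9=20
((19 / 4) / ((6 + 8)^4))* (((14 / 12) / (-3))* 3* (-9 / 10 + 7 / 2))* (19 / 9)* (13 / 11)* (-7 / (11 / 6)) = 61009 / 17075520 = 0.00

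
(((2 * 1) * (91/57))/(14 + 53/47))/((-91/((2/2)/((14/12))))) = -0.00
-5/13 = -0.38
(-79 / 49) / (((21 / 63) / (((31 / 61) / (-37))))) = 7347 / 110593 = 0.07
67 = 67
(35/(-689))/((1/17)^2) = -10115/689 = -14.68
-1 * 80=-80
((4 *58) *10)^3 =12487168000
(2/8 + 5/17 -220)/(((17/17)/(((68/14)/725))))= -14923/10150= -1.47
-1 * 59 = -59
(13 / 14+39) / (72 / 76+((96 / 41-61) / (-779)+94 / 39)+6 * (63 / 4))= 696302139 / 1707822305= 0.41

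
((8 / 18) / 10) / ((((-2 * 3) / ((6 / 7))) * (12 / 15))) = -1 / 126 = -0.01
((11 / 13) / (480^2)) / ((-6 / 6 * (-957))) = 1 / 260582400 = 0.00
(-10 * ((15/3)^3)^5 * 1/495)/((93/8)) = -488281250000/9207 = -53033697.19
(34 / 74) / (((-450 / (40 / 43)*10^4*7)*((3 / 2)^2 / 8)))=-136 / 2819053125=-0.00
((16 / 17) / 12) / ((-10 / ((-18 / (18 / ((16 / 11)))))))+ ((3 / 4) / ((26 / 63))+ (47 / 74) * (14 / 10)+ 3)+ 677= 7369011289 / 10793640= 682.72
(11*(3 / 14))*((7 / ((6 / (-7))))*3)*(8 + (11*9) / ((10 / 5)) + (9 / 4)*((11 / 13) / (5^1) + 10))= -4827669 / 1040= -4641.99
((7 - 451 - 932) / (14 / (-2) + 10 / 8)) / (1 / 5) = 1196.52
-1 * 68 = -68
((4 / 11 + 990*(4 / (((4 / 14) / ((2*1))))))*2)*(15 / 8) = 1143465 / 11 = 103951.36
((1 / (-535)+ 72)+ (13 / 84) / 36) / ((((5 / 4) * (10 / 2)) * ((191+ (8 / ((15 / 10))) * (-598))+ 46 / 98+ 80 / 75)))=-815418877 / 212114809800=-0.00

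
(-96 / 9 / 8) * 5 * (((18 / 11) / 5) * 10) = -240 / 11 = -21.82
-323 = -323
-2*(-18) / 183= 12 / 61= 0.20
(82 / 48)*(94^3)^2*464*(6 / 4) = 820255169675584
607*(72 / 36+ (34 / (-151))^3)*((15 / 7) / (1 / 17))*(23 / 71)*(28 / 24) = 4062377573815 / 244449521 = 16618.47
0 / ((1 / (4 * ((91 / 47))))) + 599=599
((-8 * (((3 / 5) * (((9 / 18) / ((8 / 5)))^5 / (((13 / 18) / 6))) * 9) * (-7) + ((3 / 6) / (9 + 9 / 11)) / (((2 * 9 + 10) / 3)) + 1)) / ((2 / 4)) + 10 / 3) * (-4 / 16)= -29791553 / 53673984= -0.56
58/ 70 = 29/ 35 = 0.83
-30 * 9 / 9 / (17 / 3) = -90 / 17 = -5.29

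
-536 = -536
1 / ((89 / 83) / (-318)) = -26394 / 89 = -296.56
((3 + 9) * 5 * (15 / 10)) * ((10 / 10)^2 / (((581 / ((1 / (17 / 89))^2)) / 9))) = 38.21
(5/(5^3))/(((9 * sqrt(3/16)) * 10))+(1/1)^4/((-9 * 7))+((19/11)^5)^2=2 * sqrt(3)/3375+386231236816862/1634057749863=236.36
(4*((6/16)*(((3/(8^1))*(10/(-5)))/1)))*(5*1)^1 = -45/8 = -5.62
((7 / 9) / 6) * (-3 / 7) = -0.06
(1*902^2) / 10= 406802 / 5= 81360.40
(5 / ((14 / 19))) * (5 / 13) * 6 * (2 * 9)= 25650 / 91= 281.87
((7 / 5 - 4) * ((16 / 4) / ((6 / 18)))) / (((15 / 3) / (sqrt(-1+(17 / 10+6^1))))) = -78 * sqrt(670) / 125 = -16.15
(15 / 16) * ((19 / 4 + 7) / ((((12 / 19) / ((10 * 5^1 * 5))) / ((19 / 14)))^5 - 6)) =-1.84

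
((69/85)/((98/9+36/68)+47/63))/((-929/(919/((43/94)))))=-187759971/1301073790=-0.14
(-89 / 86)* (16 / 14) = -356 / 301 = -1.18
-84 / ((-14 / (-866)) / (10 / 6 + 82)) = -434732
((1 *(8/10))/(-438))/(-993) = 2/1087335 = 0.00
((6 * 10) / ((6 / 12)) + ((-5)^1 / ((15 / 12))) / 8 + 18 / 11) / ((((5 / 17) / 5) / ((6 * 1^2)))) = 12355.91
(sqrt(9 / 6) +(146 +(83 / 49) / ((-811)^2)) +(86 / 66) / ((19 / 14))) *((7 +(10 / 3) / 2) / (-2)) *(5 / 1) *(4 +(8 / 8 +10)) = -965135339810525 / 20207162283 - 325 *sqrt(6) / 2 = -48160.08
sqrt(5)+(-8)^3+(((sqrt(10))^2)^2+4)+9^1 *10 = -318+sqrt(5) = -315.76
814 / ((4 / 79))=32153 / 2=16076.50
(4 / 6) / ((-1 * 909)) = -2 / 2727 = -0.00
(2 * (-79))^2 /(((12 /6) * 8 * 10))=6241 /40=156.02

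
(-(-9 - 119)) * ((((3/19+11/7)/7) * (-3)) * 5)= -441600/931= -474.33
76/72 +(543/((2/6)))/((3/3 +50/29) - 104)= -264845/17622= -15.03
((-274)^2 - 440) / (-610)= -37318 / 305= -122.35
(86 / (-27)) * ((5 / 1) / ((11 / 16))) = -6880 / 297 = -23.16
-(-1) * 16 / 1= 16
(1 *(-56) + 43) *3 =-39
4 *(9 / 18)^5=1 / 8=0.12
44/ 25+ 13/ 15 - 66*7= -34453/ 75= -459.37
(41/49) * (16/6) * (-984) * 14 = -215168/7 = -30738.29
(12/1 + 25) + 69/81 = 1022/27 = 37.85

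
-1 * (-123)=123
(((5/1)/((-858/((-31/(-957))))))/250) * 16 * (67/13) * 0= 0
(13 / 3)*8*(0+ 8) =277.33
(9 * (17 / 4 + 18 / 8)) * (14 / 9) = 91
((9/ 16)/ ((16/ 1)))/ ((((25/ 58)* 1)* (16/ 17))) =4437/ 51200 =0.09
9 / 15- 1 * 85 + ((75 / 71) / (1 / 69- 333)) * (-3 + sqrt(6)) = -688329287 / 8156480- 5175 * sqrt(6) / 1631296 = -84.40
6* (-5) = -30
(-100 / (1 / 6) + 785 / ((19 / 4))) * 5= -41300 / 19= -2173.68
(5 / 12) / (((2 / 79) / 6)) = 395 / 4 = 98.75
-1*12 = -12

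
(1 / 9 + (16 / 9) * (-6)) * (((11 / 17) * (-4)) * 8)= 33440 / 153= 218.56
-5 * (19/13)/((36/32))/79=-760/9243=-0.08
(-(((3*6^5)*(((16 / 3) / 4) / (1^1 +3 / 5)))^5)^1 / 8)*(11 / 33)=-115683138142617600000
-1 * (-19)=19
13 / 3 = 4.33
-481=-481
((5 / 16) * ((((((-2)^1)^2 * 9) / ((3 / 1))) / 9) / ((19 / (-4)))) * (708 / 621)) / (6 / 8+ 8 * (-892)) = 4720 / 336755259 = 0.00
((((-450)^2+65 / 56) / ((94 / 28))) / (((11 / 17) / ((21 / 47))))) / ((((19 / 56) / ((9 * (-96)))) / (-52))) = 231492111701760 / 41971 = 5515525284.17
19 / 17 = 1.12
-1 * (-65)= 65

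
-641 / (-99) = 641 / 99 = 6.47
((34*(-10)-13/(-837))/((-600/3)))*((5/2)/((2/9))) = 284567/14880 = 19.12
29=29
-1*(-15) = 15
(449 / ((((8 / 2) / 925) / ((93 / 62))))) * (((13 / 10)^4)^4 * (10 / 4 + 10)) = 33163698385080500095599 / 256000000000000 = 129545696.82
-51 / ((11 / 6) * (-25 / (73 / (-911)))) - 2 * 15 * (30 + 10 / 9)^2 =-196412203126 / 6764175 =-29037.13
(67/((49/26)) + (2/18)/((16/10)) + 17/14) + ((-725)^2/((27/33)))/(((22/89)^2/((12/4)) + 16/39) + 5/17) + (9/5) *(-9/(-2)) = 59516903235297079/67139092440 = 886471.67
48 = 48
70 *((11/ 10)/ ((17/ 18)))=1386/ 17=81.53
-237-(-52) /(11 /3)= -2451 /11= -222.82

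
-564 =-564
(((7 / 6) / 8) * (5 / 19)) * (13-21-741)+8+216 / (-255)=-1673779 / 77520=-21.59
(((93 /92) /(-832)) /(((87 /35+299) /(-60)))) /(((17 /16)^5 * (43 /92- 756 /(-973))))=55596441600 /387422480609827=0.00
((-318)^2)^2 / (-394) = -5113031688 / 197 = -25954475.57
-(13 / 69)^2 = -169 / 4761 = -0.04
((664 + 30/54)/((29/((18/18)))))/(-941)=-5981/245601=-0.02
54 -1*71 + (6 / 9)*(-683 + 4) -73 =-1628 / 3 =-542.67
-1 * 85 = -85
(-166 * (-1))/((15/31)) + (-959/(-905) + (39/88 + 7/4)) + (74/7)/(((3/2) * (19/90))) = 12065578447/31776360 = 379.70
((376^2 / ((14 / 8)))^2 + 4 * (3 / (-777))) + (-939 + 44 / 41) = 485128602462209 / 74333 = 6526423021.57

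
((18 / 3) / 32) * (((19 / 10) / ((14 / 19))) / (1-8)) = -1083 / 15680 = -0.07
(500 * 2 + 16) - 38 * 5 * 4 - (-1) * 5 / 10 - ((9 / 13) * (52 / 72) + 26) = 230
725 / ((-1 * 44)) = -725 / 44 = -16.48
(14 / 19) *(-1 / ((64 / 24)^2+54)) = -63 / 5225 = -0.01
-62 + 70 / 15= -172 / 3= -57.33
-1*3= -3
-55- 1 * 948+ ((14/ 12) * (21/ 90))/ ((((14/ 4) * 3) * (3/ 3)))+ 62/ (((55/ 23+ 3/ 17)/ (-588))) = -1030136533/ 67770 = -15200.48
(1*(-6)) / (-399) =2 / 133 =0.02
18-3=15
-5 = -5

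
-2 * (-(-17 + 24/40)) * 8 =-1312/5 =-262.40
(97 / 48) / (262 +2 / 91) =8827 / 1144512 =0.01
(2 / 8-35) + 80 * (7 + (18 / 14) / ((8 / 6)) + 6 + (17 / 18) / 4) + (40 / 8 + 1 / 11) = 3066865 / 2772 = 1106.37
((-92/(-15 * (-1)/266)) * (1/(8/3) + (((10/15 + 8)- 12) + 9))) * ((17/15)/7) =-215441/135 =-1595.86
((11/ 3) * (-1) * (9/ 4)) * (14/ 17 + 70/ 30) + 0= -26.04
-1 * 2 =-2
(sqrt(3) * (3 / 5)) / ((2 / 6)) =9 * sqrt(3) / 5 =3.12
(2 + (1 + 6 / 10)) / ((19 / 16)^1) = 288 / 95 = 3.03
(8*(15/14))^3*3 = 648000/343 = 1889.21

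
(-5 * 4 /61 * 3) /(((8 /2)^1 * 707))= -15 /43127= -0.00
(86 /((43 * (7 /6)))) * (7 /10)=6 /5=1.20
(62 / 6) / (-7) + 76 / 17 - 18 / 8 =1063 / 1428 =0.74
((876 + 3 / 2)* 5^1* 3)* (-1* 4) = -52650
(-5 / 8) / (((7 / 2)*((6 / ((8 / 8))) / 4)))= -5 / 42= -0.12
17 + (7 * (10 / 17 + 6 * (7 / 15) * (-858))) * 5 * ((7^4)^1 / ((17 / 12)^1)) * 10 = -411745948447 / 289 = -1424726465.21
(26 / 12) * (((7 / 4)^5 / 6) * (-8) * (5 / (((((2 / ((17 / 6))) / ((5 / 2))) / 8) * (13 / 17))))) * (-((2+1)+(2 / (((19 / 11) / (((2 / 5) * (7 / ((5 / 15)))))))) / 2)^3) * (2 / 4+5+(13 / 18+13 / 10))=5640690140994531 / 175590400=32124137.43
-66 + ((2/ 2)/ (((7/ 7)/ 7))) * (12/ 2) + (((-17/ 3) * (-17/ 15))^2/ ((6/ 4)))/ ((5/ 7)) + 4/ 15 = 448394/ 30375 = 14.76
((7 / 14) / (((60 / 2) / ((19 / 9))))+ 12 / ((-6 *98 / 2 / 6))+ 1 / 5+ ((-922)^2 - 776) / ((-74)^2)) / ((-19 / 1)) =-5617820587 / 688251060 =-8.16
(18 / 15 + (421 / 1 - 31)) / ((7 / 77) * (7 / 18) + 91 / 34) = 5049 / 35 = 144.26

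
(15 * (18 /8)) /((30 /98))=441 /4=110.25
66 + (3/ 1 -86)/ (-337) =22325/ 337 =66.25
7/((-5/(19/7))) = -19/5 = -3.80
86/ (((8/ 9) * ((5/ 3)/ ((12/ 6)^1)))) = 1161/ 10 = 116.10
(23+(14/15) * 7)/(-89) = -443/1335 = -0.33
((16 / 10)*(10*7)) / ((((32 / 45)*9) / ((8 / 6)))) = 70 / 3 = 23.33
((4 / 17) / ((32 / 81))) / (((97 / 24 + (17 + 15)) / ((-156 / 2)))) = -18954 / 14705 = -1.29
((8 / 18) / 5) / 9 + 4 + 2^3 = 4864 / 405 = 12.01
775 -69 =706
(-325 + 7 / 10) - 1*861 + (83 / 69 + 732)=-452.10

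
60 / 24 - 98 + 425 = 659 / 2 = 329.50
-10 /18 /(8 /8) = -5 /9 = -0.56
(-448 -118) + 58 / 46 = -12989 / 23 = -564.74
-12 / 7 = -1.71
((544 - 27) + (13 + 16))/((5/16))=8736/5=1747.20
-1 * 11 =-11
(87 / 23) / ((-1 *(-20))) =87 / 460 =0.19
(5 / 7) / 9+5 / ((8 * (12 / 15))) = 1735 / 2016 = 0.86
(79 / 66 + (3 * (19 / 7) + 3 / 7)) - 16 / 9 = 11075 / 1386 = 7.99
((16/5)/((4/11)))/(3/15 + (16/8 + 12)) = 44/71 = 0.62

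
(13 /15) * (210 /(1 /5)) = 910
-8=-8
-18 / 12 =-3 / 2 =-1.50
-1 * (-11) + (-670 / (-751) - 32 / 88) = 95237 / 8261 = 11.53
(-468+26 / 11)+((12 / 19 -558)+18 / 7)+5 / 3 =-1018.77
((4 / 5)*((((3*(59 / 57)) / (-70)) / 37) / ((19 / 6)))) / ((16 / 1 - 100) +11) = 708 / 170635675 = 0.00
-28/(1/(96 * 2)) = -5376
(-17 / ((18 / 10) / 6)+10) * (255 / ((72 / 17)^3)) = -14616175 / 93312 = -156.64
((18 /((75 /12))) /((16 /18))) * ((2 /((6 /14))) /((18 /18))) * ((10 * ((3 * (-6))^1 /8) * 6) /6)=-1701 /5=-340.20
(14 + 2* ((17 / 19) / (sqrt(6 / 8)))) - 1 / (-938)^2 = 68* sqrt(3) / 57 + 12317815 / 879844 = 16.07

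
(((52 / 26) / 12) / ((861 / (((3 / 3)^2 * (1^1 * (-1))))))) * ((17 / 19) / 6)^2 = -289 / 67137336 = -0.00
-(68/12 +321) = -980/3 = -326.67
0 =0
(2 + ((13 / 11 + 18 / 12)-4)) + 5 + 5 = 235 / 22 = 10.68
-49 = -49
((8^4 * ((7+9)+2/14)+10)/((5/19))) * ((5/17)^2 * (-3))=-131931630/2023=-65215.83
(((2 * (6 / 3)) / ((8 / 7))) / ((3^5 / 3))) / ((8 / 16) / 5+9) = 5 / 1053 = 0.00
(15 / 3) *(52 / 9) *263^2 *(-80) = -1438715200 / 9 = -159857244.44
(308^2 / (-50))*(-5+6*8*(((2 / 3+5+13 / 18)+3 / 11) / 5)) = -41942824 / 375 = -111847.53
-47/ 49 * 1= -47/ 49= -0.96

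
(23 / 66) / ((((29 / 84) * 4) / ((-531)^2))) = 45395721 / 638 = 71153.17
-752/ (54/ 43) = -16168/ 27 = -598.81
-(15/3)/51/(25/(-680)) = 8/3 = 2.67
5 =5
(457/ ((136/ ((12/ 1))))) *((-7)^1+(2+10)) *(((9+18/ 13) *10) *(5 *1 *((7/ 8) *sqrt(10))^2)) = 5668228125/ 7072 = 801502.85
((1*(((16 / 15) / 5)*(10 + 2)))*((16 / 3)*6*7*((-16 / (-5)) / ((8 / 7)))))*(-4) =-802816 / 125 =-6422.53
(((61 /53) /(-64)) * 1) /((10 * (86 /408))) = -3111 /364640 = -0.01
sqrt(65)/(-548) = -0.01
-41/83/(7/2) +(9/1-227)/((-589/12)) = 1471598/342209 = 4.30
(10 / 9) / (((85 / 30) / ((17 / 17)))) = 20 / 51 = 0.39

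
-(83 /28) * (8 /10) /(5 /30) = -498 /35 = -14.23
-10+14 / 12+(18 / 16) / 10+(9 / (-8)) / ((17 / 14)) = -9.65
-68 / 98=-34 / 49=-0.69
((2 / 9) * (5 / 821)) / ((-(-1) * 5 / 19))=38 / 7389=0.01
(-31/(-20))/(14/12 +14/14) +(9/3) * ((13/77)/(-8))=26109/40040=0.65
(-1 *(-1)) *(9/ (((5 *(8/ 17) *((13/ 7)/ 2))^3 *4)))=15166431/ 70304000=0.22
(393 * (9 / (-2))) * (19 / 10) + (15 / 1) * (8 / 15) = -67043 / 20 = -3352.15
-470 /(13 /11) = -5170 /13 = -397.69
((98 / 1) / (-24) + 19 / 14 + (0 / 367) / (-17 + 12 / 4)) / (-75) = 229 / 6300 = 0.04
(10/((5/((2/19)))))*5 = 20/19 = 1.05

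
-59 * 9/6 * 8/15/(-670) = 118/1675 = 0.07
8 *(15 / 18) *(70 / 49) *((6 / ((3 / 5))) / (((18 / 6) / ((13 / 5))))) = 5200 / 63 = 82.54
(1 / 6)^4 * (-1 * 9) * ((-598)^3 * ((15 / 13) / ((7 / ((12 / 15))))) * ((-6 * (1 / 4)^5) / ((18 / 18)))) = -2056223 / 1792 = -1147.45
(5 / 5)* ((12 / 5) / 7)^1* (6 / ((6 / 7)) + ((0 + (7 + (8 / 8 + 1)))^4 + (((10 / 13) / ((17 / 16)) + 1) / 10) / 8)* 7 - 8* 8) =2432952801 / 154700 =15726.91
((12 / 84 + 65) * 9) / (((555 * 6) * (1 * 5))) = 228 / 6475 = 0.04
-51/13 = -3.92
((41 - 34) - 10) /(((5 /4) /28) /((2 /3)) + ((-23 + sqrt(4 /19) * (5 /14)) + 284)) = -746659872 /64976049779 + 107520 * sqrt(19) /64976049779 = -0.01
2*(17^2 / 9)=578 / 9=64.22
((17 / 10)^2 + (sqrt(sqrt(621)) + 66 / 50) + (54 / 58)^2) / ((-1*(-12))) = 23^(1 / 4)*3^(3 / 4) / 12 + 426961 / 1009200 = 0.84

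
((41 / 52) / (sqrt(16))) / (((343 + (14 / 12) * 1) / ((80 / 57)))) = 82 / 102011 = 0.00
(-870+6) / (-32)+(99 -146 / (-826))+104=95063 / 413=230.18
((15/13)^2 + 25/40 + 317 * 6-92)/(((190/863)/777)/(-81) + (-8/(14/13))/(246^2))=-223670635861692915/15584735192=-14351904.80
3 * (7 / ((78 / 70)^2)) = 8575 / 507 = 16.91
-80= -80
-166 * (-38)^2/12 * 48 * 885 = -848552160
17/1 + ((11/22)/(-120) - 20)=-721/240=-3.00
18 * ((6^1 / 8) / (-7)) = -27 / 14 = -1.93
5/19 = 0.26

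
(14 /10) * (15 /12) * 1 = 1.75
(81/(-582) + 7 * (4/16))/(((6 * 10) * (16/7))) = 875/74496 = 0.01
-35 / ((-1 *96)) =35 / 96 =0.36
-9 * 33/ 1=-297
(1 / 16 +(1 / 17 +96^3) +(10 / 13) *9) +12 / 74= 115752723201 / 130832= 884743.21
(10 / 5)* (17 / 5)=34 / 5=6.80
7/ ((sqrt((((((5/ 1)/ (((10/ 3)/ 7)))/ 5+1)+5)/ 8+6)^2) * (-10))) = -56/ 561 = -0.10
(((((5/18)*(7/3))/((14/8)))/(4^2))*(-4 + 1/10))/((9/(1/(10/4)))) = -13/3240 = -0.00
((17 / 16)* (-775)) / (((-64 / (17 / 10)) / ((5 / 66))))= 223975 / 135168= 1.66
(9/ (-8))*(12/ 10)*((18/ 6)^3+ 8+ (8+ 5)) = -64.80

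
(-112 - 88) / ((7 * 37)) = -200 / 259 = -0.77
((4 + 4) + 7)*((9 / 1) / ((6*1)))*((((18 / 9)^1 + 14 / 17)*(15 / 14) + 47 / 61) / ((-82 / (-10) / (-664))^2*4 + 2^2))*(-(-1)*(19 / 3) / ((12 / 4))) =3606439723000 / 80023803979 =45.07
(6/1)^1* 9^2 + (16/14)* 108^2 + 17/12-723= 1099955/84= 13094.70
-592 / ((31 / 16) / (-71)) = 672512 / 31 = 21693.94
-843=-843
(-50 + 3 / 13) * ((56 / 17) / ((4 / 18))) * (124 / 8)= -2527182 / 221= -11435.21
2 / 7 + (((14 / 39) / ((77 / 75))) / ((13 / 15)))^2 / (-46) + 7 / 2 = 4208781439 / 1112793682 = 3.78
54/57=18/19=0.95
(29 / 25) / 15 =29 / 375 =0.08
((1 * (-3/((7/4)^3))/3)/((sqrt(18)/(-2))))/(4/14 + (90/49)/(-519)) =1384 * sqrt(2)/6279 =0.31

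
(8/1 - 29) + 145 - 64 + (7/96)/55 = 316807/5280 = 60.00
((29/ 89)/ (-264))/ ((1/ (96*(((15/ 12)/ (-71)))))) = 145/ 69509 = 0.00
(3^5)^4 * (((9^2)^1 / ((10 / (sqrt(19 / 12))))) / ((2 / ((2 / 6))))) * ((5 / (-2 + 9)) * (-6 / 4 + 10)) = 533478013353 * sqrt(57) / 112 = 35961345318.50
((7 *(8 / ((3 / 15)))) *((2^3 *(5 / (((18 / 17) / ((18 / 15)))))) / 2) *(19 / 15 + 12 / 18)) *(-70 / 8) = -966280 / 9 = -107364.44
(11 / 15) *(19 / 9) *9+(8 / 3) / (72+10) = 13.97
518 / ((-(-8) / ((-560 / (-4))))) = 9065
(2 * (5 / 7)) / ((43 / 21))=30 / 43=0.70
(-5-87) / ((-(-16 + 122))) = 46 / 53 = 0.87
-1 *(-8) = 8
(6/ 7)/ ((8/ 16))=12/ 7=1.71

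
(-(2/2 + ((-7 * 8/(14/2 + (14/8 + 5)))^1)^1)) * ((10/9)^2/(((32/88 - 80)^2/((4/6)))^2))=1124695/26830203724944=0.00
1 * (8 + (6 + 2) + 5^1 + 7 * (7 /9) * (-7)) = -154 /9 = -17.11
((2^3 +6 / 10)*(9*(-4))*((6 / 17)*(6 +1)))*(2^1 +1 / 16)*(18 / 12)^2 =-2413719 / 680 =-3549.59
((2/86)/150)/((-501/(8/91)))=-4/147030975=-0.00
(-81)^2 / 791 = 6561 / 791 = 8.29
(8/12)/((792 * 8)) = 1/9504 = 0.00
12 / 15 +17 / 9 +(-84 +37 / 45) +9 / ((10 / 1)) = -7163 / 90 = -79.59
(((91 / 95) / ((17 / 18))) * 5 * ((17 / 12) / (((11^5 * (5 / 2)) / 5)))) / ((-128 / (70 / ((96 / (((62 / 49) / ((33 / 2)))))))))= -2015 / 51701236224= -0.00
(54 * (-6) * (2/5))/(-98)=324/245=1.32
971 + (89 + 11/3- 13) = 3152/3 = 1050.67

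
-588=-588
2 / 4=1 / 2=0.50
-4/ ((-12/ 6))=2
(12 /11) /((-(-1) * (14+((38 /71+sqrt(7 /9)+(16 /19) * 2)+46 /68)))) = 3838721663016 /59291758301479 - 75732838416 * sqrt(7) /59291758301479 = 0.06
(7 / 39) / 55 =7 / 2145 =0.00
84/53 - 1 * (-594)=31566/53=595.58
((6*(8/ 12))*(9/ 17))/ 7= 36/ 119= 0.30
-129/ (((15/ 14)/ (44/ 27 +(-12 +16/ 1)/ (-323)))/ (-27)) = 8490608/ 1615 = 5257.34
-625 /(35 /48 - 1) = 30000 /13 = 2307.69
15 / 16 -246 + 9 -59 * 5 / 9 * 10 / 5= -43433 / 144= -301.62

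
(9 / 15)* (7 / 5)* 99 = 83.16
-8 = -8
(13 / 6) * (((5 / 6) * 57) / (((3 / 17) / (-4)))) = -20995 / 9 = -2332.78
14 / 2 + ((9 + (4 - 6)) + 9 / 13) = 191 / 13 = 14.69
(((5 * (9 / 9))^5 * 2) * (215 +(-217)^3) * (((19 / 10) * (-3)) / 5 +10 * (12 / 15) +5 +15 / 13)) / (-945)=2160872274550 / 2457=879475895.22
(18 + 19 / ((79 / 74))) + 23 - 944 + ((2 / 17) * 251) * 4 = -1030195 / 1343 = -767.08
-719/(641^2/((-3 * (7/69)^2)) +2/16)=0.00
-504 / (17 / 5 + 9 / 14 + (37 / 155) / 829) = -124.66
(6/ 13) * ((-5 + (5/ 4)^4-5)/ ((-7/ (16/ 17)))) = 5805/ 12376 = 0.47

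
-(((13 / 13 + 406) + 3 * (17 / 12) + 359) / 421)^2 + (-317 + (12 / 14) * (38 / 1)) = -5712637223 / 19850992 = -287.78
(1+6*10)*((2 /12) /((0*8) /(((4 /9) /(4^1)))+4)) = 61 /24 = 2.54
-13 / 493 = -0.03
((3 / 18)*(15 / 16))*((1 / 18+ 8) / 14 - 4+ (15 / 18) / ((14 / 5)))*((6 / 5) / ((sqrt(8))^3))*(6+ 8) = -197*sqrt(2) / 768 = -0.36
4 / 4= 1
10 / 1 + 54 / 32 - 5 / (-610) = 11415 / 976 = 11.70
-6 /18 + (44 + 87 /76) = 10217 /228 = 44.81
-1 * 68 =-68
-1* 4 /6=-2 /3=-0.67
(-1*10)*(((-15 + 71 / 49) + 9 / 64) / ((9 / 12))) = 210275 / 1176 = 178.81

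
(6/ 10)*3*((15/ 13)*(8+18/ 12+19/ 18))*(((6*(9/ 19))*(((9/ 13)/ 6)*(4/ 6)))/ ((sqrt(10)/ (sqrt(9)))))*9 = 2187*sqrt(10)/ 169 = 40.92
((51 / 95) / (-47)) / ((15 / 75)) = -51 / 893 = -0.06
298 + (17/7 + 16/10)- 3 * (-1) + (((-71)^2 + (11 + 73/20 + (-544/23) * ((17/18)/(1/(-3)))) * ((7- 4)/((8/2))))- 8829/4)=41216347/12880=3200.03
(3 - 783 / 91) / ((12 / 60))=-2550 / 91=-28.02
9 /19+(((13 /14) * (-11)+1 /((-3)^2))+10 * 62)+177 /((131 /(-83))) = 156250483 /313614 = 498.23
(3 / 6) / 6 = 1 / 12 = 0.08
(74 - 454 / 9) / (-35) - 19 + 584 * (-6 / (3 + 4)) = -23411 / 45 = -520.24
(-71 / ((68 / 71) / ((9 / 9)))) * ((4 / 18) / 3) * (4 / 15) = -10082 / 6885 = -1.46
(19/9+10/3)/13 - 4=-419/117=-3.58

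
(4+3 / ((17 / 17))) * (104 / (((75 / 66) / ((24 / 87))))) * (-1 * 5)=-128128 / 145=-883.64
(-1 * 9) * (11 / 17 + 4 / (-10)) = -189 / 85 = -2.22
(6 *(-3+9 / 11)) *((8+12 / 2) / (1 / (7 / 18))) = -784 / 11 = -71.27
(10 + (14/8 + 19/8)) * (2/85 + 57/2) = 547937/1360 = 402.89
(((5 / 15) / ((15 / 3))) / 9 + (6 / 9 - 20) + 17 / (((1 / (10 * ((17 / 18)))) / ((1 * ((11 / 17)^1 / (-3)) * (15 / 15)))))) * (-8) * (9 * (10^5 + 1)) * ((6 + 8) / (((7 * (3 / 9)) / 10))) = 23309033088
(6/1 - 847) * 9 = -7569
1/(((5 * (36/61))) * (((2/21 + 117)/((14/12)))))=2989/885240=0.00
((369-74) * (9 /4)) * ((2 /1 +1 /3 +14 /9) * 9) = 92925 /4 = 23231.25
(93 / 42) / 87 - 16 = -19457 / 1218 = -15.97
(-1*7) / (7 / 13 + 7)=-13 / 14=-0.93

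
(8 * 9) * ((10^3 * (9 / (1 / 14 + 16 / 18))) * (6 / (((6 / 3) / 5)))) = 1224720000 / 121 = 10121652.89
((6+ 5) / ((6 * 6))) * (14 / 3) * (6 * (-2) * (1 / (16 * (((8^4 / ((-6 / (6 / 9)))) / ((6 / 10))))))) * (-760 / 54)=-1463 / 73728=-0.02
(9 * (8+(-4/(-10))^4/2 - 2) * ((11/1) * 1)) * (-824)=-306562608/625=-490500.17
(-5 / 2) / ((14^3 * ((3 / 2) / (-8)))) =5 / 1029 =0.00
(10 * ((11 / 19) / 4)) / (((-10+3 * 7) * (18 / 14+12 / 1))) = 35 / 3534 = 0.01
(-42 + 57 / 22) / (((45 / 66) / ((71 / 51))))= -1207 / 15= -80.47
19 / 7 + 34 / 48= 575 / 168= 3.42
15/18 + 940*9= 50765/6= 8460.83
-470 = -470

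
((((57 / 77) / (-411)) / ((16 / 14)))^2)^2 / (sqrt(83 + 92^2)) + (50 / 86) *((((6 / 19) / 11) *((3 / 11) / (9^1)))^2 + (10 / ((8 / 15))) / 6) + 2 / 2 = 130321 *sqrt(8547) / 180562126646261133312 + 5121554369 / 1818177944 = 2.82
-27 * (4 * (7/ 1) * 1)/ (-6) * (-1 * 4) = -504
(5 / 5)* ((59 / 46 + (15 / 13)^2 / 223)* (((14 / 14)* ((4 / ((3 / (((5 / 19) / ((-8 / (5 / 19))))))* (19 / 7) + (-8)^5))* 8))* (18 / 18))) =-781859050 / 639159120977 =-0.00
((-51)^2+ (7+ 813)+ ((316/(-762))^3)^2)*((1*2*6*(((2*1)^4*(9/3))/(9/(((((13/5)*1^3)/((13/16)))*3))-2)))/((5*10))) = -1071528016117379342848/28888585017633765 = -37091.74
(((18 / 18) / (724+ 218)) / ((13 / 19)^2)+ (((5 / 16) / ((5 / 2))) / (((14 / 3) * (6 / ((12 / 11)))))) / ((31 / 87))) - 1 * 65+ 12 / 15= -487806112949 / 7600112520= -64.18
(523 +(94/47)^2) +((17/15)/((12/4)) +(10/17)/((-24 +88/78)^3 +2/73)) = 10451284105586117/19817454432645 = 527.38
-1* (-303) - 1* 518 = -215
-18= -18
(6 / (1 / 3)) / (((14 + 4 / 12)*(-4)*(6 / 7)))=-0.37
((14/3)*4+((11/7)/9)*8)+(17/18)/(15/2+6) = 20.13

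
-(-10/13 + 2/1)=-16/13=-1.23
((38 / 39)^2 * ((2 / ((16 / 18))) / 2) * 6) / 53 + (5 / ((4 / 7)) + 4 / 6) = 1025137 / 107484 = 9.54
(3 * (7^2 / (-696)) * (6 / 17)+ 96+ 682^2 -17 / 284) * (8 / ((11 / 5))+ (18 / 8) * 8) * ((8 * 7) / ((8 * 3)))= 531946971213 / 22649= 23486554.43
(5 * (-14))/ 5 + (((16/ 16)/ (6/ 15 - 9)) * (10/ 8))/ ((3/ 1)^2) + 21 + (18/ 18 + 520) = 817319/ 1548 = 527.98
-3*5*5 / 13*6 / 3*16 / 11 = -2400 / 143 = -16.78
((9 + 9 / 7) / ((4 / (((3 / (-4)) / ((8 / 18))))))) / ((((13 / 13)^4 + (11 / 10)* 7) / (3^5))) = -121.20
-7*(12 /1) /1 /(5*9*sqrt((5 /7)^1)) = -2.21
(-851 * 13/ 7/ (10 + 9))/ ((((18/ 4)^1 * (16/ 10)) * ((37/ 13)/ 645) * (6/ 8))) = -4178525/ 1197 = -3490.83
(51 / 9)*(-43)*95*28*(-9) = 5833380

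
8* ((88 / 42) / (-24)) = -44 / 63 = -0.70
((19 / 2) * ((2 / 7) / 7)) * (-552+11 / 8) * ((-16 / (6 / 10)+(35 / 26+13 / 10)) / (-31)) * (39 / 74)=-19601369 / 224812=-87.19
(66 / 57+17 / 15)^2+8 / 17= 7898753 / 1380825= 5.72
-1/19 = -0.05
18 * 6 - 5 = 103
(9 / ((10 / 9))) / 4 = 81 / 40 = 2.02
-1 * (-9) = 9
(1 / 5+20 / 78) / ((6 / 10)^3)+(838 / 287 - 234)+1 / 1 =-68894174 / 302211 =-227.97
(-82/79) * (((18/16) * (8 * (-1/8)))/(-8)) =-369/2528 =-0.15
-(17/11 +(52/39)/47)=-2441/1551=-1.57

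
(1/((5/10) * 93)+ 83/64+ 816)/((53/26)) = 63240827/157728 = 400.95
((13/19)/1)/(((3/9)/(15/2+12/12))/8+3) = 2652/11647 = 0.23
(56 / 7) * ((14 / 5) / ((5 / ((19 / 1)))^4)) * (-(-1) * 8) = 116767616 / 3125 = 37365.64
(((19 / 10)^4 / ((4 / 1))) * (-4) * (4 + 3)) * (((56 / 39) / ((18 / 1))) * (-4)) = 6385729 / 219375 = 29.11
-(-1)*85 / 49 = 1.73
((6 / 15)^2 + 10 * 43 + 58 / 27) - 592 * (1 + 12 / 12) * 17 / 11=-10376512 / 7425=-1397.51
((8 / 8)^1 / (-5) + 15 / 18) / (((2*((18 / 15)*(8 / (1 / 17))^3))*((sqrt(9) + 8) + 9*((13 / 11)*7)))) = 209 / 170246062080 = 0.00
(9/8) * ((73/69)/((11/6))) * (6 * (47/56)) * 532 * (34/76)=1574829/2024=778.08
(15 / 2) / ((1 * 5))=1.50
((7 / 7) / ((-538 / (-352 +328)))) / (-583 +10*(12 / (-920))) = -69 / 901957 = -0.00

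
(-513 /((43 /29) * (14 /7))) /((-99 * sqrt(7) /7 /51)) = 84303 * sqrt(7) /946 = 235.78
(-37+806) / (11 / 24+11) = 18456 / 275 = 67.11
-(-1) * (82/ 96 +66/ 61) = 5669/ 2928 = 1.94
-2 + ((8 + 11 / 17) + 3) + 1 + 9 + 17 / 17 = 351 / 17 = 20.65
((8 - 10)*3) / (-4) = 3 / 2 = 1.50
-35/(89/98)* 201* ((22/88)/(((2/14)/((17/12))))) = -13673695/712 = -19204.63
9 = 9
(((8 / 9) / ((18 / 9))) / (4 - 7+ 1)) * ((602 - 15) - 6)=-1162 / 9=-129.11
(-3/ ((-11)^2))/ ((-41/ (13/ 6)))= 13/ 9922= 0.00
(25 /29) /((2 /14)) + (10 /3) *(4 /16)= 1195 /174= 6.87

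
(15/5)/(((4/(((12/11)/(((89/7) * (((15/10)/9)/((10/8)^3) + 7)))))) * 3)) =7875/2601203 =0.00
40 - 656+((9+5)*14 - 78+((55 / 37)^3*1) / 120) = -605371381 / 1215672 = -497.97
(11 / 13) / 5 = 11 / 65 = 0.17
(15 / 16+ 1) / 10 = 31 / 160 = 0.19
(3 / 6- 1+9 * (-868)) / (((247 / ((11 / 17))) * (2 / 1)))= -171875 / 16796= -10.23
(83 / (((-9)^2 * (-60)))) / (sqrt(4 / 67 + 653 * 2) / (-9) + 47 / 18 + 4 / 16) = 572783 / 93054555 + 332 * sqrt(5862902) / 93054555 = 0.01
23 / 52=0.44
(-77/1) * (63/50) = -4851/50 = -97.02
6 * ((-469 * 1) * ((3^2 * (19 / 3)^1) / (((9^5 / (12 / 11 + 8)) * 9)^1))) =-1782200 / 649539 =-2.74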